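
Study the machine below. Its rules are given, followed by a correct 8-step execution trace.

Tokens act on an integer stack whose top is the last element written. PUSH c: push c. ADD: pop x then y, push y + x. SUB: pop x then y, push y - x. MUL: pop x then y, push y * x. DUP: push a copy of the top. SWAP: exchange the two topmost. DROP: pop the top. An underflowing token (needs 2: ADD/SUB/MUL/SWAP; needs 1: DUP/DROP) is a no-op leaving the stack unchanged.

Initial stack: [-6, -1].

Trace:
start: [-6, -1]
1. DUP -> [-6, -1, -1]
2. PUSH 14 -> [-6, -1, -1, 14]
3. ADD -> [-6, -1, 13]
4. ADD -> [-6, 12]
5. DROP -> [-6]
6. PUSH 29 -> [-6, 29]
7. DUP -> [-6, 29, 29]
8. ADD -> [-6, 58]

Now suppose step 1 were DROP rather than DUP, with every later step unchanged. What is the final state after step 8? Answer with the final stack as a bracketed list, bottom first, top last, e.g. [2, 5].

[58]

(re-executing from step 1 with the substitution; state before step 1: [-6, -1])
1. DROP -> [-6]
2. PUSH 14 -> [-6, 14]
3. ADD -> [8]
4. ADD -> [8]
5. DROP -> []
6. PUSH 29 -> [29]
7. DUP -> [29, 29]
8. ADD -> [58]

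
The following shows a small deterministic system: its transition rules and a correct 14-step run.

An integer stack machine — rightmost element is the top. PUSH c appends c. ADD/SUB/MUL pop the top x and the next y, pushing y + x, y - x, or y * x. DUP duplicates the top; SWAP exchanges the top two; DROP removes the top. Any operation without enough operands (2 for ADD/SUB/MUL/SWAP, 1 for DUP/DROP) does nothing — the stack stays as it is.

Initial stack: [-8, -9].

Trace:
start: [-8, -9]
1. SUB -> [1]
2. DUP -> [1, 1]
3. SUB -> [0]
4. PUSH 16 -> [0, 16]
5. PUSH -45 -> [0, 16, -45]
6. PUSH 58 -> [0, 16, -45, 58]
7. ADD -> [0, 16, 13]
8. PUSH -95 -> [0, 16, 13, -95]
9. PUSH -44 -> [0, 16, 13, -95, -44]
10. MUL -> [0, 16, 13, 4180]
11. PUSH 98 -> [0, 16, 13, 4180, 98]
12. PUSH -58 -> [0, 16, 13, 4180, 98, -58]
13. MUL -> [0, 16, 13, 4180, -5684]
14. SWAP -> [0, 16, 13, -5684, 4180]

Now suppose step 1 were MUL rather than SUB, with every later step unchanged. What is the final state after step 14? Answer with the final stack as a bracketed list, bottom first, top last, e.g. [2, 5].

(re-executing from step 1 with the substitution; state before step 1: [-8, -9])
1. MUL -> [72]
2. DUP -> [72, 72]
3. SUB -> [0]
4. PUSH 16 -> [0, 16]
5. PUSH -45 -> [0, 16, -45]
6. PUSH 58 -> [0, 16, -45, 58]
7. ADD -> [0, 16, 13]
8. PUSH -95 -> [0, 16, 13, -95]
9. PUSH -44 -> [0, 16, 13, -95, -44]
10. MUL -> [0, 16, 13, 4180]
11. PUSH 98 -> [0, 16, 13, 4180, 98]
12. PUSH -58 -> [0, 16, 13, 4180, 98, -58]
13. MUL -> [0, 16, 13, 4180, -5684]
14. SWAP -> [0, 16, 13, -5684, 4180]

[0, 16, 13, -5684, 4180]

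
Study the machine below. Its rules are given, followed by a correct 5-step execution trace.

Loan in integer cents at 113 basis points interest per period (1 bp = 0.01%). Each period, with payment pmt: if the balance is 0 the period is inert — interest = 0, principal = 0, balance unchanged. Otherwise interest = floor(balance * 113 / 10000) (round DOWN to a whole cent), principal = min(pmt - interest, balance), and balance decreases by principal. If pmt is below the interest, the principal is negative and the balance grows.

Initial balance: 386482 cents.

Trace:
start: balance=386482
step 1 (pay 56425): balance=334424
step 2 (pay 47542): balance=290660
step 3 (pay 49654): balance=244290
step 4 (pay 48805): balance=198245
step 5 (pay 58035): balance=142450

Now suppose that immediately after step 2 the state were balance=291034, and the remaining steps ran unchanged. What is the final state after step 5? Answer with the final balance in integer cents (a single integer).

state after step 2 := balance=291034
step 3 (pay 49654): balance=244668
step 4 (pay 48805): balance=198627
step 5 (pay 58035): balance=142836

142836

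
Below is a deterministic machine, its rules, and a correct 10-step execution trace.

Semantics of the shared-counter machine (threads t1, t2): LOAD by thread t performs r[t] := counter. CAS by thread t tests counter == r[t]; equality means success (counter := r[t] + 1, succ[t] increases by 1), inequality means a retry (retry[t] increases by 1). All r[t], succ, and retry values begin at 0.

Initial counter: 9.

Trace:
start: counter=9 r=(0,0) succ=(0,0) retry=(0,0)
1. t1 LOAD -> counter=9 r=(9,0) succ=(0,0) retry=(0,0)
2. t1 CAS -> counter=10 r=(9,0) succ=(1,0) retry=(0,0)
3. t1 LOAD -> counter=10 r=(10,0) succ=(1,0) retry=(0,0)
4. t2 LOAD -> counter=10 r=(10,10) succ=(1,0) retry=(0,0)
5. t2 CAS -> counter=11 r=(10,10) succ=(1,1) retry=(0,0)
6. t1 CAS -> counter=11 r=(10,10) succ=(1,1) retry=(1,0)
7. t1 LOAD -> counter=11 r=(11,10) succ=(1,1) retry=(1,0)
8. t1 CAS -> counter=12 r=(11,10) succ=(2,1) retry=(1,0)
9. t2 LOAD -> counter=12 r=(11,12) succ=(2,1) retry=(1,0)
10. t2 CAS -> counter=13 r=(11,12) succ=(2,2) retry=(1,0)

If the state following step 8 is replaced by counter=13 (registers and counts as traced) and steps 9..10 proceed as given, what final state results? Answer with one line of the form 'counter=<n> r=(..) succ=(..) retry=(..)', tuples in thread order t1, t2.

counter=14 r=(11,13) succ=(2,2) retry=(1,0)

state after step 8 := counter=13 r=(11,10) succ=(2,1) retry=(1,0)
9. t2 LOAD -> counter=13 r=(11,13) succ=(2,1) retry=(1,0)
10. t2 CAS -> counter=14 r=(11,13) succ=(2,2) retry=(1,0)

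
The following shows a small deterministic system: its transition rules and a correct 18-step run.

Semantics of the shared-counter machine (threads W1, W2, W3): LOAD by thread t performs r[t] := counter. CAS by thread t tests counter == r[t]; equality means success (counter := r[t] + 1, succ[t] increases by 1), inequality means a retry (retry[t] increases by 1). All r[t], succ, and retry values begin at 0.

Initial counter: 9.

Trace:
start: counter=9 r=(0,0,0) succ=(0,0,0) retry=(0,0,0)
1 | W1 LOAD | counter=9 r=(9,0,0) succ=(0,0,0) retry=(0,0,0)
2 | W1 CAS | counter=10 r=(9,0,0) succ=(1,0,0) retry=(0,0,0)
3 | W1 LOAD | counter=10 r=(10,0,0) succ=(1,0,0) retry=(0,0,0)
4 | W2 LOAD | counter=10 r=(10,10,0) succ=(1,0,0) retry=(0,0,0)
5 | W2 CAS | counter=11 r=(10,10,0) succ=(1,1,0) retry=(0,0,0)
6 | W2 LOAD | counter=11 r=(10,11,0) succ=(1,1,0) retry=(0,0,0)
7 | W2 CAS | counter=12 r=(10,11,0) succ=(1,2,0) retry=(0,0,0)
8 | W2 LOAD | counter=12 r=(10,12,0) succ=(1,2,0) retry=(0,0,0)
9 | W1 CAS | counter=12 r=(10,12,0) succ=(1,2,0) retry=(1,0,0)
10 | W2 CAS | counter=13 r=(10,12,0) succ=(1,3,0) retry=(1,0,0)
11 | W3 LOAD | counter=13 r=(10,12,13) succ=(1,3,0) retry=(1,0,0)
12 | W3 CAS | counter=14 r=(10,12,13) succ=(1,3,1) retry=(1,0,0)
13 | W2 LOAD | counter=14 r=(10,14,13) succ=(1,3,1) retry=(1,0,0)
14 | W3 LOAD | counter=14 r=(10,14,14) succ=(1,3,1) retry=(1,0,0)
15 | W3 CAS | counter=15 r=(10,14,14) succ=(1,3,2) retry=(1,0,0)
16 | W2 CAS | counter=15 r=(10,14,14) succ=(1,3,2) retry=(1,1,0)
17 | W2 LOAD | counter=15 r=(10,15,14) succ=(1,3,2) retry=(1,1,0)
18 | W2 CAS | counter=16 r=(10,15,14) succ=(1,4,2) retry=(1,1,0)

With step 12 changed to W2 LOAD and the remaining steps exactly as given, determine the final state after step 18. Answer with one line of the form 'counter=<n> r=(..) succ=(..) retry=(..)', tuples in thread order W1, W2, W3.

(re-executing from step 12 with the substitution; state before step 12: counter=13 r=(10,12,13) succ=(1,3,0) retry=(1,0,0))
12 | W2 LOAD | counter=13 r=(10,13,13) succ=(1,3,0) retry=(1,0,0)
13 | W2 LOAD | counter=13 r=(10,13,13) succ=(1,3,0) retry=(1,0,0)
14 | W3 LOAD | counter=13 r=(10,13,13) succ=(1,3,0) retry=(1,0,0)
15 | W3 CAS | counter=14 r=(10,13,13) succ=(1,3,1) retry=(1,0,0)
16 | W2 CAS | counter=14 r=(10,13,13) succ=(1,3,1) retry=(1,1,0)
17 | W2 LOAD | counter=14 r=(10,14,13) succ=(1,3,1) retry=(1,1,0)
18 | W2 CAS | counter=15 r=(10,14,13) succ=(1,4,1) retry=(1,1,0)

counter=15 r=(10,14,13) succ=(1,4,1) retry=(1,1,0)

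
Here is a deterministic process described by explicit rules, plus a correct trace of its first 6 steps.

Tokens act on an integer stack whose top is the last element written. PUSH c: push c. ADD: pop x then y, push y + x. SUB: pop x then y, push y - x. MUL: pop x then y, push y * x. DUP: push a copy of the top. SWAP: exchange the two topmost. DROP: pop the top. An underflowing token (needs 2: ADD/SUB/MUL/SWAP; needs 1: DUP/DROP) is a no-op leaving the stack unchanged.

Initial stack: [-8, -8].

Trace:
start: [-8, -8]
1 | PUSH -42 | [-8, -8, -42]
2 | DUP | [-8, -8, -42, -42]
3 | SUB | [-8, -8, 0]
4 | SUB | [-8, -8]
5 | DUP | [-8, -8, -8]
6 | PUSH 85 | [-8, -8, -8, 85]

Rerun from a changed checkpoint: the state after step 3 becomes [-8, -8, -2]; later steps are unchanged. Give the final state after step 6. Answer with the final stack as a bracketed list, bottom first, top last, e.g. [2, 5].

[-8, -6, -6, 85]

state after step 3 := [-8, -8, -2]
4 | SUB | [-8, -6]
5 | DUP | [-8, -6, -6]
6 | PUSH 85 | [-8, -6, -6, 85]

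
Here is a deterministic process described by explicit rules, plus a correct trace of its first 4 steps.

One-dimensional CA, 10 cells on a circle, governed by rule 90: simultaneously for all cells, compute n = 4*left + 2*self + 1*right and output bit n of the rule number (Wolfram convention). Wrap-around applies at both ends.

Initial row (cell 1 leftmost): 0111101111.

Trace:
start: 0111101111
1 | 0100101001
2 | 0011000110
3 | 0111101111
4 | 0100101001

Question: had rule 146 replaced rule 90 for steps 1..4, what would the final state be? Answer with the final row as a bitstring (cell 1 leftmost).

0100101001

(re-executing steps 1..4 under rule 146; state before step 1: 0111101111)
1 | 0011000110
2 | 0100101001
3 | 0011000110
4 | 0100101001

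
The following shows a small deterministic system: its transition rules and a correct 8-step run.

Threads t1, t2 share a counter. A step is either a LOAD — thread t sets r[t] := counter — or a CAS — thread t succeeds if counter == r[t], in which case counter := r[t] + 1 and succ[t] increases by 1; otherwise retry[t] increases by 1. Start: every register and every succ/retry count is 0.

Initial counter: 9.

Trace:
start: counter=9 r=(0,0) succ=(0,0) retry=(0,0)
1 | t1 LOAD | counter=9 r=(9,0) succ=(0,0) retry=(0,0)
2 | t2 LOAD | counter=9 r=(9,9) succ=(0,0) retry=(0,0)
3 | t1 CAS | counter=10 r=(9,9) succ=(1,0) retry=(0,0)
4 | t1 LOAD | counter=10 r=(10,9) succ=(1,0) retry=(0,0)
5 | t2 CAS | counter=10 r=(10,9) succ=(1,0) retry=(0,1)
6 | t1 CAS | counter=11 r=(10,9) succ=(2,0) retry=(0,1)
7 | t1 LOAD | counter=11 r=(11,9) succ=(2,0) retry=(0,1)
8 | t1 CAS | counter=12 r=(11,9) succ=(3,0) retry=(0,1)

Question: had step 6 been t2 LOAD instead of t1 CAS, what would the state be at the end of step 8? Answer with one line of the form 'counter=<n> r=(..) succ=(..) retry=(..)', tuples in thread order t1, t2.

counter=11 r=(10,10) succ=(2,0) retry=(0,1)

(re-executing from step 6 with the substitution; state before step 6: counter=10 r=(10,9) succ=(1,0) retry=(0,1))
6 | t2 LOAD | counter=10 r=(10,10) succ=(1,0) retry=(0,1)
7 | t1 LOAD | counter=10 r=(10,10) succ=(1,0) retry=(0,1)
8 | t1 CAS | counter=11 r=(10,10) succ=(2,0) retry=(0,1)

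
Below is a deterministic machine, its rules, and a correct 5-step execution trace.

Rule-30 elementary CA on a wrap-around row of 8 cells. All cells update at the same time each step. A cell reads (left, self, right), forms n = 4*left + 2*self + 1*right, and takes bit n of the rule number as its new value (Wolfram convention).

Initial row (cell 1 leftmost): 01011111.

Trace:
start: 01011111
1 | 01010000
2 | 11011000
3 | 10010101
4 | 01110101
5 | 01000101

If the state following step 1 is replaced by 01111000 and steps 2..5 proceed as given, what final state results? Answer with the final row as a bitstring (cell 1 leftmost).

01101100

state after step 1 := 01111000
2 | 11000100
3 | 10101111
4 | 00101000
5 | 01101100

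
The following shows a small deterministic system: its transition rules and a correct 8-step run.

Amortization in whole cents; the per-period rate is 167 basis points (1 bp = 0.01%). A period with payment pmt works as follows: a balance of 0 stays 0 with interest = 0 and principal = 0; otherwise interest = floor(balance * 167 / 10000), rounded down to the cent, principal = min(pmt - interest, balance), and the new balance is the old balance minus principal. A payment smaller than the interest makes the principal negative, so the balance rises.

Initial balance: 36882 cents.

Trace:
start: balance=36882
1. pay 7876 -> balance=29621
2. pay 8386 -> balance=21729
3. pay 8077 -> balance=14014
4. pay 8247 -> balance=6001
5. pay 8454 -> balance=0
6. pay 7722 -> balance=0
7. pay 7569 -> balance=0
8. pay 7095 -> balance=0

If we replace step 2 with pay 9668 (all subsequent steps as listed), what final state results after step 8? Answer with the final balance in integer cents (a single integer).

(re-executing from step 2 with the substitution; state before step 2: balance=29621)
2. pay 9668 -> balance=20447
3. pay 8077 -> balance=12711
4. pay 8247 -> balance=4676
5. pay 8454 -> balance=0
6. pay 7722 -> balance=0
7. pay 7569 -> balance=0
8. pay 7095 -> balance=0

0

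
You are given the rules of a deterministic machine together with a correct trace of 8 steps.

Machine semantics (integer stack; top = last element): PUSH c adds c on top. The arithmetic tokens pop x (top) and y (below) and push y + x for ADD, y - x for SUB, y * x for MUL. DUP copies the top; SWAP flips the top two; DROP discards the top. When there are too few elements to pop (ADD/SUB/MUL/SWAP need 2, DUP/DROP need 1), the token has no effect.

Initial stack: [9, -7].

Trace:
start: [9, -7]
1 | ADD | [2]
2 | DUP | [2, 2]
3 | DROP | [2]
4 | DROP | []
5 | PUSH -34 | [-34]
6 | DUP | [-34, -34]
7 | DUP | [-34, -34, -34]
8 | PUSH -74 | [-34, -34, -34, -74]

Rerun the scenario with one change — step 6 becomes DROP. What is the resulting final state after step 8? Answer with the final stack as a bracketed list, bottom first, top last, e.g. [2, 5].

[-74]

(re-executing from step 6 with the substitution; state before step 6: [-34])
6 | DROP | []
7 | DUP | []
8 | PUSH -74 | [-74]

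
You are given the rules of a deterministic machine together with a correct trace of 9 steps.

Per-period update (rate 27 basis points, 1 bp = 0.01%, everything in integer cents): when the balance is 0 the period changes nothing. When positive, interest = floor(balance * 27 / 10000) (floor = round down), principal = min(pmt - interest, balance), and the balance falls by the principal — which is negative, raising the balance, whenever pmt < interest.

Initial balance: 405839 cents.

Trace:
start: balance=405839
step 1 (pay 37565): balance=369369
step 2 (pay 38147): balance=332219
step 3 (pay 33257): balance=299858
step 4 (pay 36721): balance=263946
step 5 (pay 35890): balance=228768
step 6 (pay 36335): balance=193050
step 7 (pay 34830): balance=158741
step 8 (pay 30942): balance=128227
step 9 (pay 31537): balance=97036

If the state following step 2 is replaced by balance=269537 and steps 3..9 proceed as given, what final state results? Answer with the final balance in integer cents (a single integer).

33161

state after step 2 := balance=269537
step 3 (pay 33257): balance=237007
step 4 (pay 36721): balance=200925
step 5 (pay 35890): balance=165577
step 6 (pay 36335): balance=129689
step 7 (pay 34830): balance=95209
step 8 (pay 30942): balance=64524
step 9 (pay 31537): balance=33161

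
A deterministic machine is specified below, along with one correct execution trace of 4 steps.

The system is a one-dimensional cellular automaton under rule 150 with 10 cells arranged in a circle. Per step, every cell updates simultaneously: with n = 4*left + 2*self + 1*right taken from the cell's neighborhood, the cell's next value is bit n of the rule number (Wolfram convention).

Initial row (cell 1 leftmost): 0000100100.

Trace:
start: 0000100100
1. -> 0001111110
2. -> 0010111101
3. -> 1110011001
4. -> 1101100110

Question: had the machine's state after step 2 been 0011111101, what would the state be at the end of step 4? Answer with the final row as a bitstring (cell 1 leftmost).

state after step 2 := 0011111101
3. -> 1101111001
4. -> 1000110110

1000110110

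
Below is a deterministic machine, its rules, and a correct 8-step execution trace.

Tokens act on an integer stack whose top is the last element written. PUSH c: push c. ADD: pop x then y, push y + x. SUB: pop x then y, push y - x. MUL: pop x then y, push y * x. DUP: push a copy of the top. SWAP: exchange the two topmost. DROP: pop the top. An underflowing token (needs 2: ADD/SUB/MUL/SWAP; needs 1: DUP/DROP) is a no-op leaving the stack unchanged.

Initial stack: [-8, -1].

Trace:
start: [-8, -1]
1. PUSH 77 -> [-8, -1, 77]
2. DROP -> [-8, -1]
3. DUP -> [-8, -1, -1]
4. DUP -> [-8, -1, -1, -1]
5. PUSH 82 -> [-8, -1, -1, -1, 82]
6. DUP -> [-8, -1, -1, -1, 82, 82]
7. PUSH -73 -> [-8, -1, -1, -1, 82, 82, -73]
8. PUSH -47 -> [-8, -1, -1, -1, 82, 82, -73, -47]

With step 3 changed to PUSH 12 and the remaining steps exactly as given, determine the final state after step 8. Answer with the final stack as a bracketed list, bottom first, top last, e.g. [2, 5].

[-8, -1, 12, 12, 82, 82, -73, -47]

(re-executing from step 3 with the substitution; state before step 3: [-8, -1])
3. PUSH 12 -> [-8, -1, 12]
4. DUP -> [-8, -1, 12, 12]
5. PUSH 82 -> [-8, -1, 12, 12, 82]
6. DUP -> [-8, -1, 12, 12, 82, 82]
7. PUSH -73 -> [-8, -1, 12, 12, 82, 82, -73]
8. PUSH -47 -> [-8, -1, 12, 12, 82, 82, -73, -47]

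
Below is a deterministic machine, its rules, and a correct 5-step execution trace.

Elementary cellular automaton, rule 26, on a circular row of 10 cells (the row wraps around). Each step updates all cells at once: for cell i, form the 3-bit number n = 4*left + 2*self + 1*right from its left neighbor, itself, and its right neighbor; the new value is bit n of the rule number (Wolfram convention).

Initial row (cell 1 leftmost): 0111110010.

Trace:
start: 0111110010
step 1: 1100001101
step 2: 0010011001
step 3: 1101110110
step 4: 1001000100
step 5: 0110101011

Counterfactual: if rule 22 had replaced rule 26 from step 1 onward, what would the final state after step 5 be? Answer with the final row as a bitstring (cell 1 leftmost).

1000001101

(re-executing steps 1..5 under rule 22; state before step 1: 0111110010)
step 1: 1000001111
step 2: 0100010000
step 3: 1110111000
step 4: 0000000101
step 5: 1000001101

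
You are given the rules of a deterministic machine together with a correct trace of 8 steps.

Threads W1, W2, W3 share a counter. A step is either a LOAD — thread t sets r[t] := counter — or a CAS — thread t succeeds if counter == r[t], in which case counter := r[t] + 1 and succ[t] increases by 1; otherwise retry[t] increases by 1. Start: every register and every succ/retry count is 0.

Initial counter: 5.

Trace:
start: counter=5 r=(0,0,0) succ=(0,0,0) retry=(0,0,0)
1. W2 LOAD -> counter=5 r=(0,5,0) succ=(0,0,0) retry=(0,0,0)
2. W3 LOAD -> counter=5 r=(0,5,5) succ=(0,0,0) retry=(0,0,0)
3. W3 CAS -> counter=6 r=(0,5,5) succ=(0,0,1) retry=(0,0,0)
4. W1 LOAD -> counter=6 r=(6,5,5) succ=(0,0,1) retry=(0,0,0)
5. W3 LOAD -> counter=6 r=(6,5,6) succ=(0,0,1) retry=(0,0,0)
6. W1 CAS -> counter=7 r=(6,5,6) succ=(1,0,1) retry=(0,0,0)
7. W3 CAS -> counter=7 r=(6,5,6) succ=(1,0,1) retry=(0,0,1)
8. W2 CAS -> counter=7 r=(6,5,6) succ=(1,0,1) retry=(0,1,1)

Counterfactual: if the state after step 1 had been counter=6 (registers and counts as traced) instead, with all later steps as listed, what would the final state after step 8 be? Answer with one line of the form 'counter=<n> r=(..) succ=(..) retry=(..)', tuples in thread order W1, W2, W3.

counter=8 r=(7,5,7) succ=(1,0,1) retry=(0,1,1)

state after step 1 := counter=6 r=(0,5,0) succ=(0,0,0) retry=(0,0,0)
2. W3 LOAD -> counter=6 r=(0,5,6) succ=(0,0,0) retry=(0,0,0)
3. W3 CAS -> counter=7 r=(0,5,6) succ=(0,0,1) retry=(0,0,0)
4. W1 LOAD -> counter=7 r=(7,5,6) succ=(0,0,1) retry=(0,0,0)
5. W3 LOAD -> counter=7 r=(7,5,7) succ=(0,0,1) retry=(0,0,0)
6. W1 CAS -> counter=8 r=(7,5,7) succ=(1,0,1) retry=(0,0,0)
7. W3 CAS -> counter=8 r=(7,5,7) succ=(1,0,1) retry=(0,0,1)
8. W2 CAS -> counter=8 r=(7,5,7) succ=(1,0,1) retry=(0,1,1)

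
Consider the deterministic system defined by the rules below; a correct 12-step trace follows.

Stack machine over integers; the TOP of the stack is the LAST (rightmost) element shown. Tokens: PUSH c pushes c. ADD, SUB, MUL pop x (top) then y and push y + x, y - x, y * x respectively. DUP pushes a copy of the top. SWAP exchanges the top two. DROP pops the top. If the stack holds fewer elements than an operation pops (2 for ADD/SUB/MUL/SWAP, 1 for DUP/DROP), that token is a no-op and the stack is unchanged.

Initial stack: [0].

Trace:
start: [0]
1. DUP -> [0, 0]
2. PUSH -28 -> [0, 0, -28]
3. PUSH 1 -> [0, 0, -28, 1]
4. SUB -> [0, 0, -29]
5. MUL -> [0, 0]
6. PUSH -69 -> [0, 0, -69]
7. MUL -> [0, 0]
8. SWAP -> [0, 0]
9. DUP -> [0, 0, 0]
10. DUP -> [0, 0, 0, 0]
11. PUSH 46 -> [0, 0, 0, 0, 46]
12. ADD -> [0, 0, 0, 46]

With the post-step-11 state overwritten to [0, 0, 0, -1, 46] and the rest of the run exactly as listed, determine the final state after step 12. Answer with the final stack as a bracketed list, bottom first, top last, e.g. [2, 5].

state after step 11 := [0, 0, 0, -1, 46]
12. ADD -> [0, 0, 0, 45]

[0, 0, 0, 45]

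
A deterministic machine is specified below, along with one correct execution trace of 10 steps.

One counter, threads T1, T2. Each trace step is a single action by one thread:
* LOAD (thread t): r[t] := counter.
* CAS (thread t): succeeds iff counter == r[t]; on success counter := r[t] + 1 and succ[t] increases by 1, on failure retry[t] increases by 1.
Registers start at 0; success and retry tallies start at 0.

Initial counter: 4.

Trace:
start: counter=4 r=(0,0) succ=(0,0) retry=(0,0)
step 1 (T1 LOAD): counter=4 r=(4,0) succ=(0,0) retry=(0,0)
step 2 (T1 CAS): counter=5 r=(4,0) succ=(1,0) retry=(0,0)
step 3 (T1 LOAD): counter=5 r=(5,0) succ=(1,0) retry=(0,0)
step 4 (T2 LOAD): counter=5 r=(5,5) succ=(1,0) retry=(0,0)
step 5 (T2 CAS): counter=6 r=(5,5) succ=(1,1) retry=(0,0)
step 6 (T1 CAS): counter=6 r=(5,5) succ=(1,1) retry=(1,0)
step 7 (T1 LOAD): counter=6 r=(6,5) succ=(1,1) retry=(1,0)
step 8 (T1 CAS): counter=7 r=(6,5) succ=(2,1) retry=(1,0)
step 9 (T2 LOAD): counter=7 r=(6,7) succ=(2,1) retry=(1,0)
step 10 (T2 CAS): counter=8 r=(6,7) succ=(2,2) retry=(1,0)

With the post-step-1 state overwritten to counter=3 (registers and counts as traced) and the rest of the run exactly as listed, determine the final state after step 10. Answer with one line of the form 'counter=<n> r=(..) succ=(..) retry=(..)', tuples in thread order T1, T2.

state after step 1 := counter=3 r=(4,0) succ=(0,0) retry=(0,0)
step 2 (T1 CAS): counter=3 r=(4,0) succ=(0,0) retry=(1,0)
step 3 (T1 LOAD): counter=3 r=(3,0) succ=(0,0) retry=(1,0)
step 4 (T2 LOAD): counter=3 r=(3,3) succ=(0,0) retry=(1,0)
step 5 (T2 CAS): counter=4 r=(3,3) succ=(0,1) retry=(1,0)
step 6 (T1 CAS): counter=4 r=(3,3) succ=(0,1) retry=(2,0)
step 7 (T1 LOAD): counter=4 r=(4,3) succ=(0,1) retry=(2,0)
step 8 (T1 CAS): counter=5 r=(4,3) succ=(1,1) retry=(2,0)
step 9 (T2 LOAD): counter=5 r=(4,5) succ=(1,1) retry=(2,0)
step 10 (T2 CAS): counter=6 r=(4,5) succ=(1,2) retry=(2,0)

counter=6 r=(4,5) succ=(1,2) retry=(2,0)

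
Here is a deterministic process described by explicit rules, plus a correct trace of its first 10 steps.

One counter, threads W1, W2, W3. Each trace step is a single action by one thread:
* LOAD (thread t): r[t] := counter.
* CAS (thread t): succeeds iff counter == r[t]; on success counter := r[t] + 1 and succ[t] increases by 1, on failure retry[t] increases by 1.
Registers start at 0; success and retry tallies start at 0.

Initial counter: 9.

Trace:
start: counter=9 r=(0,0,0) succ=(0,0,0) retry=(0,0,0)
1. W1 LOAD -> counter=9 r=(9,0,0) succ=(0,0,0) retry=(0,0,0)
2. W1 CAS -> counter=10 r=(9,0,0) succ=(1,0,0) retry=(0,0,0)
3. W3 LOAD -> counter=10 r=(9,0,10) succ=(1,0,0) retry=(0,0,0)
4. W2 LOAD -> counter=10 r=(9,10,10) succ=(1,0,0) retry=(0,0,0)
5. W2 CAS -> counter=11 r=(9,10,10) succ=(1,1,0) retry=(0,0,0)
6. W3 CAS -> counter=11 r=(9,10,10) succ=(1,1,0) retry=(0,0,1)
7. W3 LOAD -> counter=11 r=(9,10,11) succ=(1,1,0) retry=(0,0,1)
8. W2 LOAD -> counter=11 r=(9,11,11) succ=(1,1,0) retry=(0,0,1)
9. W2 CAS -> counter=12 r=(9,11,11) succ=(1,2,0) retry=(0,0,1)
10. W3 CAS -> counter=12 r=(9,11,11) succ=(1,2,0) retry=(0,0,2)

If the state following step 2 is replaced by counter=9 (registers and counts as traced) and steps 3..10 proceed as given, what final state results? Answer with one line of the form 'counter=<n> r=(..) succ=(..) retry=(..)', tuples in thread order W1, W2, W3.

counter=11 r=(9,10,10) succ=(1,2,0) retry=(0,0,2)

state after step 2 := counter=9 r=(9,0,0) succ=(1,0,0) retry=(0,0,0)
3. W3 LOAD -> counter=9 r=(9,0,9) succ=(1,0,0) retry=(0,0,0)
4. W2 LOAD -> counter=9 r=(9,9,9) succ=(1,0,0) retry=(0,0,0)
5. W2 CAS -> counter=10 r=(9,9,9) succ=(1,1,0) retry=(0,0,0)
6. W3 CAS -> counter=10 r=(9,9,9) succ=(1,1,0) retry=(0,0,1)
7. W3 LOAD -> counter=10 r=(9,9,10) succ=(1,1,0) retry=(0,0,1)
8. W2 LOAD -> counter=10 r=(9,10,10) succ=(1,1,0) retry=(0,0,1)
9. W2 CAS -> counter=11 r=(9,10,10) succ=(1,2,0) retry=(0,0,1)
10. W3 CAS -> counter=11 r=(9,10,10) succ=(1,2,0) retry=(0,0,2)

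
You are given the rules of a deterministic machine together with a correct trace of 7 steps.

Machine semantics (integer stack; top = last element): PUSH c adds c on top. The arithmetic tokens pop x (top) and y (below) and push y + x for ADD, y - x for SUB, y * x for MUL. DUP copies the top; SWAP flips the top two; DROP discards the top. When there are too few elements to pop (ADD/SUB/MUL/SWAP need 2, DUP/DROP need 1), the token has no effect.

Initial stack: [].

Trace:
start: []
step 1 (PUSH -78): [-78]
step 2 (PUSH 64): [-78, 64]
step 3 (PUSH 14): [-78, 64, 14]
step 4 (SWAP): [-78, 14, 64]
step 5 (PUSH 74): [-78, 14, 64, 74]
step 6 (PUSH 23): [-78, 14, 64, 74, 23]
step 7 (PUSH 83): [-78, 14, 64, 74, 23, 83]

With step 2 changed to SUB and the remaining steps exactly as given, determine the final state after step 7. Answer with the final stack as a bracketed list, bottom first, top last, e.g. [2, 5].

(re-executing from step 2 with the substitution; state before step 2: [-78])
step 2 (SUB): [-78]
step 3 (PUSH 14): [-78, 14]
step 4 (SWAP): [14, -78]
step 5 (PUSH 74): [14, -78, 74]
step 6 (PUSH 23): [14, -78, 74, 23]
step 7 (PUSH 83): [14, -78, 74, 23, 83]

[14, -78, 74, 23, 83]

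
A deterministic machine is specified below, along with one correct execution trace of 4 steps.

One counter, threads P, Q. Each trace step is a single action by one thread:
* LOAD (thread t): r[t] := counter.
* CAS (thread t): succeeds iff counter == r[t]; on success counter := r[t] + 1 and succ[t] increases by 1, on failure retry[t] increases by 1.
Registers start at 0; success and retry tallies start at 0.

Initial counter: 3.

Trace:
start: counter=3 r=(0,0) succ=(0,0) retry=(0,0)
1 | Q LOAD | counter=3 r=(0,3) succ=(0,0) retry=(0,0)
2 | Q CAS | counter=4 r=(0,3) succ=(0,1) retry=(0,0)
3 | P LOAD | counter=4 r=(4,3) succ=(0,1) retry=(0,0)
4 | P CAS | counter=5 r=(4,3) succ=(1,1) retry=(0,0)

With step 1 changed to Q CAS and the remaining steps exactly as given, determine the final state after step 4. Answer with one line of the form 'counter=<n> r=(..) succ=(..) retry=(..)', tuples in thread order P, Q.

counter=4 r=(3,0) succ=(1,0) retry=(0,2)

(re-executing from step 1 with the substitution; state before step 1: counter=3 r=(0,0) succ=(0,0) retry=(0,0))
1 | Q CAS | counter=3 r=(0,0) succ=(0,0) retry=(0,1)
2 | Q CAS | counter=3 r=(0,0) succ=(0,0) retry=(0,2)
3 | P LOAD | counter=3 r=(3,0) succ=(0,0) retry=(0,2)
4 | P CAS | counter=4 r=(3,0) succ=(1,0) retry=(0,2)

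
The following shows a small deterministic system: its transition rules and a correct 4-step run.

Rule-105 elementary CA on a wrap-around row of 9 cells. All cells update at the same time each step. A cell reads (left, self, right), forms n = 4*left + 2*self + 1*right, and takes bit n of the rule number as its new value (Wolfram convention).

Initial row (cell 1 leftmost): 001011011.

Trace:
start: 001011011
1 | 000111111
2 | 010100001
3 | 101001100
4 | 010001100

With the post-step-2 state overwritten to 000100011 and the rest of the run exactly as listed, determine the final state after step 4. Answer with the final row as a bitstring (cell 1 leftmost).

100100111

state after step 2 := 000100011
3 | 010001011
4 | 100100111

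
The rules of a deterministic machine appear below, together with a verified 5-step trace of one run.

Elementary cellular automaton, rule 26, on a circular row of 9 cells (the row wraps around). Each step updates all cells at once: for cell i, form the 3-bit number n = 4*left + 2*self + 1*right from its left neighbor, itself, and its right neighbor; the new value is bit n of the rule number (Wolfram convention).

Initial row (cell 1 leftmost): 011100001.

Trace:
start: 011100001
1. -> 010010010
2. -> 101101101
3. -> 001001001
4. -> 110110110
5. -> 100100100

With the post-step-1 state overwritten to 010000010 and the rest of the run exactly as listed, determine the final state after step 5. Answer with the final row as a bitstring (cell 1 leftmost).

state after step 1 := 010000010
2. -> 101000101
3. -> 000101001
4. -> 101000110
5. -> 000101100

000101100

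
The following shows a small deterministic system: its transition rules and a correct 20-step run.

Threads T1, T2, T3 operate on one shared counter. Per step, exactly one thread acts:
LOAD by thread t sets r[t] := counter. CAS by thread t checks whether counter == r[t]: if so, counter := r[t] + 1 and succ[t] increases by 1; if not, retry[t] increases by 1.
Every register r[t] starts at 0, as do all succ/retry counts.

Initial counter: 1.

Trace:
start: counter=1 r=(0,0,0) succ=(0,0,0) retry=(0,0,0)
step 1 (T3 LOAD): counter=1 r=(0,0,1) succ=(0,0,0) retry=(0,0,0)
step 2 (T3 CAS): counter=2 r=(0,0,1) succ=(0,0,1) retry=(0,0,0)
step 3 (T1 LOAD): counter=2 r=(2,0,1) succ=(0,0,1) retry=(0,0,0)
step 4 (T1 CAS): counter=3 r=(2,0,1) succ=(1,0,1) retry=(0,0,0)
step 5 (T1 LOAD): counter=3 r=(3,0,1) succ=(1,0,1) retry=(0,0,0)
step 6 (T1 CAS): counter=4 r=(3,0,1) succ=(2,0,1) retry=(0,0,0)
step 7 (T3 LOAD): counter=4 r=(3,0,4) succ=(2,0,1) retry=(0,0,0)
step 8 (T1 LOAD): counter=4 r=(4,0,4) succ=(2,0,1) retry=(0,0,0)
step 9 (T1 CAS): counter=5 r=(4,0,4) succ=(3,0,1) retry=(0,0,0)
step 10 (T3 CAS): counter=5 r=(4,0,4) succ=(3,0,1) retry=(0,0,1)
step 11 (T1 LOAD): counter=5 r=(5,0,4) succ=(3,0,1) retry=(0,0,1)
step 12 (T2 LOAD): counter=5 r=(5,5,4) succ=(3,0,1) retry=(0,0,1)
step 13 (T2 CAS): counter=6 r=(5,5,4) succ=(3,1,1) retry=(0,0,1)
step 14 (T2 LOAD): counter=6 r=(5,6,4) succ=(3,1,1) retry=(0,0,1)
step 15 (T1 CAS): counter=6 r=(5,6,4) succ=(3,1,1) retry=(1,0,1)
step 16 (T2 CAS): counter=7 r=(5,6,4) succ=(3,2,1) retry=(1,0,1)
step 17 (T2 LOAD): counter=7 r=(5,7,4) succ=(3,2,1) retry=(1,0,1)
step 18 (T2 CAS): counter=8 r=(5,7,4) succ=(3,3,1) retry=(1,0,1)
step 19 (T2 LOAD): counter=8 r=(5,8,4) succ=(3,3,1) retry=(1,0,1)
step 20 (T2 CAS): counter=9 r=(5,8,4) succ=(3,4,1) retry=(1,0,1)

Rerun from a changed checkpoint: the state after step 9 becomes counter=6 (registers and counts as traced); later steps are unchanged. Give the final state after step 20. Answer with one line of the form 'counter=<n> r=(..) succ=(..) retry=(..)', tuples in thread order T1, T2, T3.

counter=10 r=(6,9,4) succ=(3,4,1) retry=(1,0,1)

state after step 9 := counter=6 r=(4,0,4) succ=(3,0,1) retry=(0,0,0)
step 10 (T3 CAS): counter=6 r=(4,0,4) succ=(3,0,1) retry=(0,0,1)
step 11 (T1 LOAD): counter=6 r=(6,0,4) succ=(3,0,1) retry=(0,0,1)
step 12 (T2 LOAD): counter=6 r=(6,6,4) succ=(3,0,1) retry=(0,0,1)
step 13 (T2 CAS): counter=7 r=(6,6,4) succ=(3,1,1) retry=(0,0,1)
step 14 (T2 LOAD): counter=7 r=(6,7,4) succ=(3,1,1) retry=(0,0,1)
step 15 (T1 CAS): counter=7 r=(6,7,4) succ=(3,1,1) retry=(1,0,1)
step 16 (T2 CAS): counter=8 r=(6,7,4) succ=(3,2,1) retry=(1,0,1)
step 17 (T2 LOAD): counter=8 r=(6,8,4) succ=(3,2,1) retry=(1,0,1)
step 18 (T2 CAS): counter=9 r=(6,8,4) succ=(3,3,1) retry=(1,0,1)
step 19 (T2 LOAD): counter=9 r=(6,9,4) succ=(3,3,1) retry=(1,0,1)
step 20 (T2 CAS): counter=10 r=(6,9,4) succ=(3,4,1) retry=(1,0,1)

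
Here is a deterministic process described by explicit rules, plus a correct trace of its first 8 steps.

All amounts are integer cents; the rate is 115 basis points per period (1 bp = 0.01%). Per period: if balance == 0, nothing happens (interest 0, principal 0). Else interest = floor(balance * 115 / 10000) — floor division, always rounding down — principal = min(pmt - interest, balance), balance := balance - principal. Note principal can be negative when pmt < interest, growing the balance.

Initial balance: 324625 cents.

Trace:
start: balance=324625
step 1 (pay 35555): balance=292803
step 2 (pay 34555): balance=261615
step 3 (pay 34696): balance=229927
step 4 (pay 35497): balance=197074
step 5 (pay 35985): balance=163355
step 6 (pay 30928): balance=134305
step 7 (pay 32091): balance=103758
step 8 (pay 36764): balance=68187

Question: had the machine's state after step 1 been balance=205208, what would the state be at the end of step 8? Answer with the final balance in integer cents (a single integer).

state after step 1 := balance=205208
step 2 (pay 34555): balance=173012
step 3 (pay 34696): balance=140305
step 4 (pay 35497): balance=106421
step 5 (pay 35985): balance=71659
step 6 (pay 30928): balance=41555
step 7 (pay 32091): balance=9941
step 8 (pay 36764): balance=0

0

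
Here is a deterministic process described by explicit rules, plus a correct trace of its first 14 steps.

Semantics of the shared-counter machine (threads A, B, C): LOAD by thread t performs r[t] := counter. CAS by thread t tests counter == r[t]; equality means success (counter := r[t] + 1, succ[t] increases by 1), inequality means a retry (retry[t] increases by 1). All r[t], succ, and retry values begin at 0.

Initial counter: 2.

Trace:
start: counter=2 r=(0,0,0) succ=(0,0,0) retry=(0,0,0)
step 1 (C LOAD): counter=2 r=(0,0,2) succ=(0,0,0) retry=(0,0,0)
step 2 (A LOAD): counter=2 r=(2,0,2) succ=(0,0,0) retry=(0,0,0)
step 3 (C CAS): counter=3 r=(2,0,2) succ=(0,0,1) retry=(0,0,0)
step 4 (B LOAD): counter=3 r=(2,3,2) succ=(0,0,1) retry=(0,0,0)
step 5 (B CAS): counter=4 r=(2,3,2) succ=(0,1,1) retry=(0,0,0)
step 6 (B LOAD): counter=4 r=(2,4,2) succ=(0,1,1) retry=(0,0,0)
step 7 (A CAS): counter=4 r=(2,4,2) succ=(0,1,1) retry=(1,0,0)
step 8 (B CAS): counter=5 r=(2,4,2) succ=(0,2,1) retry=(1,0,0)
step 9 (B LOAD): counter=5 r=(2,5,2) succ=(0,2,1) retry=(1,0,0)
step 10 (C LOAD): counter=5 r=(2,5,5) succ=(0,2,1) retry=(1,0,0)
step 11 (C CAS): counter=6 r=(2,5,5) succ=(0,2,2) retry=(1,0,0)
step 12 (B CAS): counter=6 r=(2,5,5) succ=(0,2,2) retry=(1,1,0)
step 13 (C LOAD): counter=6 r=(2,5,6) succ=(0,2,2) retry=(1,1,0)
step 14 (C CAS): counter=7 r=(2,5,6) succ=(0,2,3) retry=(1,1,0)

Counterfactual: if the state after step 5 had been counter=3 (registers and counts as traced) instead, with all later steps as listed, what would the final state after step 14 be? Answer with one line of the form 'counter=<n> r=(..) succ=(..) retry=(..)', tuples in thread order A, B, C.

state after step 5 := counter=3 r=(2,3,2) succ=(0,1,1) retry=(0,0,0)
step 6 (B LOAD): counter=3 r=(2,3,2) succ=(0,1,1) retry=(0,0,0)
step 7 (A CAS): counter=3 r=(2,3,2) succ=(0,1,1) retry=(1,0,0)
step 8 (B CAS): counter=4 r=(2,3,2) succ=(0,2,1) retry=(1,0,0)
step 9 (B LOAD): counter=4 r=(2,4,2) succ=(0,2,1) retry=(1,0,0)
step 10 (C LOAD): counter=4 r=(2,4,4) succ=(0,2,1) retry=(1,0,0)
step 11 (C CAS): counter=5 r=(2,4,4) succ=(0,2,2) retry=(1,0,0)
step 12 (B CAS): counter=5 r=(2,4,4) succ=(0,2,2) retry=(1,1,0)
step 13 (C LOAD): counter=5 r=(2,4,5) succ=(0,2,2) retry=(1,1,0)
step 14 (C CAS): counter=6 r=(2,4,5) succ=(0,2,3) retry=(1,1,0)

counter=6 r=(2,4,5) succ=(0,2,3) retry=(1,1,0)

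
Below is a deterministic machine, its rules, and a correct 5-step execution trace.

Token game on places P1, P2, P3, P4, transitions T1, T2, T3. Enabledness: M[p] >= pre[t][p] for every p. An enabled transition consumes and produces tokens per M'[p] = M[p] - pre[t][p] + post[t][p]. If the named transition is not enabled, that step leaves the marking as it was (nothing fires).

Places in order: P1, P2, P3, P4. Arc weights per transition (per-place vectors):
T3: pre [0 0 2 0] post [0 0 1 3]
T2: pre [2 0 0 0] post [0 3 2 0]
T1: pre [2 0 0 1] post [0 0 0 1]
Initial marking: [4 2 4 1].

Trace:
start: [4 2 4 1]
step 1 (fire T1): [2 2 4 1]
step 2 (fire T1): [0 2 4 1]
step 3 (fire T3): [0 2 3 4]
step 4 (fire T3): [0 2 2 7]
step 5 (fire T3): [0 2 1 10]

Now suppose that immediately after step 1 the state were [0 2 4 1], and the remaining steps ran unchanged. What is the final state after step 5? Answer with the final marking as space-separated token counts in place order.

0 2 1 10

state after step 1 := [0 2 4 1]
step 2 (fire T1): [0 2 4 1]
step 3 (fire T3): [0 2 3 4]
step 4 (fire T3): [0 2 2 7]
step 5 (fire T3): [0 2 1 10]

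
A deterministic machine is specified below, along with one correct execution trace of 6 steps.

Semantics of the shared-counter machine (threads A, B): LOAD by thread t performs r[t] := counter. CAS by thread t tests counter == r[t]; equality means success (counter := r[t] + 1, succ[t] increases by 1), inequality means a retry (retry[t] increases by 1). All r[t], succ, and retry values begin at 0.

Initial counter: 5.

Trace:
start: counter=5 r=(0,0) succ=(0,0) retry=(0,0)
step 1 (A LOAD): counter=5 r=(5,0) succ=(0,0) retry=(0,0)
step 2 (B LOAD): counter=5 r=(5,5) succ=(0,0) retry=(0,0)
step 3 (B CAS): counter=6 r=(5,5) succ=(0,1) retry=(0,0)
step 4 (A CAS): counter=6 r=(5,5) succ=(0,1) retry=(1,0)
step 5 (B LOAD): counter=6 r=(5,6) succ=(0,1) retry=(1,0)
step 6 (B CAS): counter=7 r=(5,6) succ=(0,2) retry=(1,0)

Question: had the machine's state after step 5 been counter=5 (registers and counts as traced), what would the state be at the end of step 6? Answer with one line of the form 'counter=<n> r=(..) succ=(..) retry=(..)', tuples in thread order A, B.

counter=5 r=(5,6) succ=(0,1) retry=(1,1)

state after step 5 := counter=5 r=(5,6) succ=(0,1) retry=(1,0)
step 6 (B CAS): counter=5 r=(5,6) succ=(0,1) retry=(1,1)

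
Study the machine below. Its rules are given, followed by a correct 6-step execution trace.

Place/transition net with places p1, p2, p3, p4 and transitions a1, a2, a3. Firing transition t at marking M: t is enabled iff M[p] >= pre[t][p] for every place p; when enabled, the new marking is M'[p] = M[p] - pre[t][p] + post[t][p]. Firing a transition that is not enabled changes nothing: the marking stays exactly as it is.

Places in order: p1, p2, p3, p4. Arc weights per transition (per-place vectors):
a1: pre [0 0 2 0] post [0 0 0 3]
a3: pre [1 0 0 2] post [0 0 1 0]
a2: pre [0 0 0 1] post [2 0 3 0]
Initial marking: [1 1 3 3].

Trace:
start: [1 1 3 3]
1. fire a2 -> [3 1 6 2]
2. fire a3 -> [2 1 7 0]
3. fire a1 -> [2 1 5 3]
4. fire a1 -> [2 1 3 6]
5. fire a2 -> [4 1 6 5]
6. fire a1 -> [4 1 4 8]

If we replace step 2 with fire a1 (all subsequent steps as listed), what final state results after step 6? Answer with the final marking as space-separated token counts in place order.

5 1 1 13

(re-executing from step 2 with the substitution; state before step 2: [3 1 6 2])
2. fire a1 -> [3 1 4 5]
3. fire a1 -> [3 1 2 8]
4. fire a1 -> [3 1 0 11]
5. fire a2 -> [5 1 3 10]
6. fire a1 -> [5 1 1 13]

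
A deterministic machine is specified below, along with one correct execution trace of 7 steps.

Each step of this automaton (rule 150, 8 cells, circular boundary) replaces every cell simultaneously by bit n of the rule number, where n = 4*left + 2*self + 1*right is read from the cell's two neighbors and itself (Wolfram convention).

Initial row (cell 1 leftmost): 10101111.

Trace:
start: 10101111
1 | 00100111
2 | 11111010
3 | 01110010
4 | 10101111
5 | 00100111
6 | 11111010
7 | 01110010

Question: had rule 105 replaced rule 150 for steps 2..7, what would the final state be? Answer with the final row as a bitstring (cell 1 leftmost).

(re-executing steps 2..7 under rule 105; state before step 2: 00100111)
2 | 00000101
3 | 01110010
4 | 01010000
5 | 00100111
6 | 00000101
7 | 01110010

01110010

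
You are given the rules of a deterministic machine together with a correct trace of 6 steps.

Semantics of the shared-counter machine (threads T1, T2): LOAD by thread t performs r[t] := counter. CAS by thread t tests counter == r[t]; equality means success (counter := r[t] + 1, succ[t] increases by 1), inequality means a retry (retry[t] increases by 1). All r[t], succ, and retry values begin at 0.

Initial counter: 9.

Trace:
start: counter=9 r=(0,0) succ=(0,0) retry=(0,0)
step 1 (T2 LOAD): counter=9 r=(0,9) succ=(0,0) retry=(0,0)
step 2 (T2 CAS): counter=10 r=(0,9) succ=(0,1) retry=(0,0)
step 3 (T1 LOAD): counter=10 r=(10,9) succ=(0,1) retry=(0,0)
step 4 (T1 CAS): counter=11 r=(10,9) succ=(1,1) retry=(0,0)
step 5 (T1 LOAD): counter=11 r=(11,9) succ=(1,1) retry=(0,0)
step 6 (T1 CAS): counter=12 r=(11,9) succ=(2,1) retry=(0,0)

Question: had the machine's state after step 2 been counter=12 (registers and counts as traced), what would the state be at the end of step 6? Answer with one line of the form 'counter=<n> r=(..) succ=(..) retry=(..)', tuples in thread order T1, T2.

counter=14 r=(13,9) succ=(2,1) retry=(0,0)

state after step 2 := counter=12 r=(0,9) succ=(0,1) retry=(0,0)
step 3 (T1 LOAD): counter=12 r=(12,9) succ=(0,1) retry=(0,0)
step 4 (T1 CAS): counter=13 r=(12,9) succ=(1,1) retry=(0,0)
step 5 (T1 LOAD): counter=13 r=(13,9) succ=(1,1) retry=(0,0)
step 6 (T1 CAS): counter=14 r=(13,9) succ=(2,1) retry=(0,0)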